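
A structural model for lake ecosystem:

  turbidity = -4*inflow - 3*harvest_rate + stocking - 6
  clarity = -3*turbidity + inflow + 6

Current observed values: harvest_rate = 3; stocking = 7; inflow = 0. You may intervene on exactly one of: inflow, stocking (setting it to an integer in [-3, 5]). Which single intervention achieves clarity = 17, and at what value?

set inflow = -1

Intervening on inflow: with other inputs at their observed values, clarity = 13*inflow + 30. Solving for 17 gives inflow = -1, within [-3, 5].
Intervening on stocking: clarity = -3*stocking + 51. Reaching 17 requires stocking = 34/3, not an integer.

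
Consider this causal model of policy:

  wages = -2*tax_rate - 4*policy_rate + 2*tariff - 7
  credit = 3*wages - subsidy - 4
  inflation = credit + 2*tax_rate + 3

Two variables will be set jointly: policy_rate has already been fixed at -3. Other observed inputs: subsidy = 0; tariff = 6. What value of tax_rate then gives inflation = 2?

tax_rate = 12

With policy_rate held at -3:
Substituting into the wages equation gives wages = -2*tax_rate + 17.
This gives credit = -6*tax_rate + 47.
inflation becomes -4*tax_rate + 50.
Solve -4*tax_rate + 50 = 2: tax_rate = (2 - 50) / -4 = 12.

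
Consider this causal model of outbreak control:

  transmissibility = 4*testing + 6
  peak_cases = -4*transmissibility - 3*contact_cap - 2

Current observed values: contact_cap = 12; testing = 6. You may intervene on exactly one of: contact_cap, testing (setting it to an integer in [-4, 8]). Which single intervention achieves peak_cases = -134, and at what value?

set contact_cap = 4

Intervening on contact_cap: with other inputs at their observed values, peak_cases = -3*contact_cap - 122. Solving for -134 gives contact_cap = 4, within [-4, 8].
Intervening on testing: peak_cases = -16*testing - 62. Reaching -134 requires testing = 9/2, not an integer.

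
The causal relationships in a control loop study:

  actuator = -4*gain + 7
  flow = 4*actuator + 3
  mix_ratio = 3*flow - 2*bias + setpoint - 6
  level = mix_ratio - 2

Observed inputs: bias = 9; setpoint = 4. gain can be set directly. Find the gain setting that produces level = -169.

Substituting into the flow equation gives flow = -16*gain + 31.
So mix_ratio = -48*gain + 73.
Substituting into the level equation gives level = -48*gain + 71.
Solve -48*gain + 71 = -169: gain = (-169 - 71) / -48 = 5.

gain = 5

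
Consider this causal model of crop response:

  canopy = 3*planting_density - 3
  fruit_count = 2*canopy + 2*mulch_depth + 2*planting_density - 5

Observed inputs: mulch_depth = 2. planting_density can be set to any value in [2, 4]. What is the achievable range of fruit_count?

9 to 25

Substituting into the fruit_count equation gives fruit_count = 8*planting_density - 7.
Linear in planting_density, so extremes are at the endpoints: planting_density = 2 gives fruit_count = 9; planting_density = 4 gives fruit_count = 25.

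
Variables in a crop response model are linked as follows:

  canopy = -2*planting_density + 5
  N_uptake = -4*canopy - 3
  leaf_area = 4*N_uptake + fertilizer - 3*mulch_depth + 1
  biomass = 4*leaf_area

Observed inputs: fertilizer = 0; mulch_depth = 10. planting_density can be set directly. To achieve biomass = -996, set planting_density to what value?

planting_density = -4

Substituting into the N_uptake equation gives N_uptake = 8*planting_density - 23.
So leaf_area = 32*planting_density - 121.
Substituting into the biomass equation gives biomass = 128*planting_density - 484.
Solve 128*planting_density - 484 = -996: planting_density = (-996 + 484) / 128 = -4.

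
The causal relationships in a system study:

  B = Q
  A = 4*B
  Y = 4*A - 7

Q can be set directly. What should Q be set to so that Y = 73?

Q = 5

Substituting into the A equation gives A = 4*Q.
This gives Y = 16*Q - 7.
Solve 16*Q - 7 = 73: Q = (73 + 7) / 16 = 5.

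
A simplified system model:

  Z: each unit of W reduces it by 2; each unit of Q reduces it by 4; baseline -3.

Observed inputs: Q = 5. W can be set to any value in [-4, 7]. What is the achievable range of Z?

Substituting into the Z equation gives Z = -2*W - 23.
Linear in W, so extremes are at the endpoints: W = -4 gives Z = -15; W = 7 gives Z = -37.

-37 to -15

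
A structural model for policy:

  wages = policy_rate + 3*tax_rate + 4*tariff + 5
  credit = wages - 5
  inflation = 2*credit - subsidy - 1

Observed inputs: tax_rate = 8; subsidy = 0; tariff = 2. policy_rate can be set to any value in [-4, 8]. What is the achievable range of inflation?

Substituting into the wages equation gives wages = policy_rate + 37.
Substituting into the credit equation gives credit = policy_rate + 32.
So inflation = 2*policy_rate + 63.
Linear in policy_rate, so extremes are at the endpoints: policy_rate = -4 gives inflation = 55; policy_rate = 8 gives inflation = 79.

55 to 79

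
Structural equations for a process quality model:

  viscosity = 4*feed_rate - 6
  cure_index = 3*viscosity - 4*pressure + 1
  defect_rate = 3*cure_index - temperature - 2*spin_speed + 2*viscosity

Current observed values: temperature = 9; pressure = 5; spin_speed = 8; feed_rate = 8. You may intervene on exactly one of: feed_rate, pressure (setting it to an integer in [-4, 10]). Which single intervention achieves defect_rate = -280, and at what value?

set feed_rate = -3

Intervening on feed_rate: with other inputs at their observed values, defect_rate = 44*feed_rate - 148. Solving for -280 gives feed_rate = -3, within [-4, 10].
Intervening on pressure: defect_rate = -12*pressure + 264. Reaching -280 requires pressure = 136/3, not an integer.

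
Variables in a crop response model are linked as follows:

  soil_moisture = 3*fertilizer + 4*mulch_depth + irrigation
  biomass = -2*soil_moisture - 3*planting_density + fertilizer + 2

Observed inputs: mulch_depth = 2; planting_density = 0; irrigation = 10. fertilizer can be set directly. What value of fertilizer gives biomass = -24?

fertilizer = -2

Substituting into the soil_moisture equation gives soil_moisture = 3*fertilizer + 18.
Substituting into the biomass equation gives biomass = -5*fertilizer - 34.
Solve -5*fertilizer - 34 = -24: fertilizer = (-24 + 34) / -5 = -2.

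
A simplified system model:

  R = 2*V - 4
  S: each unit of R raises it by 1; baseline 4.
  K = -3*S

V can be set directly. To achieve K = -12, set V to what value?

V = 2

Substituting into the S equation gives S = 2*V.
K becomes -6*V.
Solve -6*V = -12: V = -12 / -6 = 2.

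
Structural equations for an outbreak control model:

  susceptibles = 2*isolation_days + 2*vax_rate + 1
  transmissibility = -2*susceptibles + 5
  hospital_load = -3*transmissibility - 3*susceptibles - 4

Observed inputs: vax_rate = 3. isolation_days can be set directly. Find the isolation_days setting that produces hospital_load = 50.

isolation_days = 8

Substituting into the susceptibles equation gives susceptibles = 2*isolation_days + 7.
This gives transmissibility = -4*isolation_days - 9.
Substituting into the hospital_load equation gives hospital_load = 6*isolation_days + 2.
Solve 6*isolation_days + 2 = 50: isolation_days = (50 - 2) / 6 = 8.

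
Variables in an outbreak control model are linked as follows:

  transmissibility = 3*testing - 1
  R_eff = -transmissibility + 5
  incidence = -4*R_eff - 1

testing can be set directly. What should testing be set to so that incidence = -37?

Substituting into the R_eff equation gives R_eff = -3*testing + 6.
Substituting into the incidence equation gives incidence = 12*testing - 25.
Solve 12*testing - 25 = -37: testing = (-37 + 25) / 12 = -1.

testing = -1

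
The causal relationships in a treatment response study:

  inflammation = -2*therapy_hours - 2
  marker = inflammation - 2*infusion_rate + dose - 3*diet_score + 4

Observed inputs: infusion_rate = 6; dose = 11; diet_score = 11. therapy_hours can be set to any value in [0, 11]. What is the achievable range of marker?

Substituting into the marker equation gives marker = -2*therapy_hours - 32.
Linear in therapy_hours, so extremes are at the endpoints: therapy_hours = 0 gives marker = -32; therapy_hours = 11 gives marker = -54.

-54 to -32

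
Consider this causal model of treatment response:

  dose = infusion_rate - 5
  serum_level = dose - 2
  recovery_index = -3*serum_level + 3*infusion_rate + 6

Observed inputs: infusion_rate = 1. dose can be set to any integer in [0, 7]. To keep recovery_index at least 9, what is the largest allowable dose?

dose = 2

Intervening on dose fixes its value directly, overriding its dependence on infusion_rate.
Substituting into the recovery_index equation gives recovery_index = -3*dose + 15.
Require -3*dose + 15 ≥ 9, so dose ≤ 2.
The largest integer in [0, 7] satisfying this is 2.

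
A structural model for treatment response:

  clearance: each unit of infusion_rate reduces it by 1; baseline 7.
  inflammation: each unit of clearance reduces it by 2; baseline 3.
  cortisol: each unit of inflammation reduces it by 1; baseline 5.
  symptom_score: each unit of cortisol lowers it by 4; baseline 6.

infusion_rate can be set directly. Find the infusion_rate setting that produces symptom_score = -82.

Substituting into the inflammation equation gives inflammation = 2*infusion_rate - 11.
So cortisol = -2*infusion_rate + 16.
So symptom_score = 8*infusion_rate - 58.
Solve 8*infusion_rate - 58 = -82: infusion_rate = (-82 + 58) / 8 = -3.

infusion_rate = -3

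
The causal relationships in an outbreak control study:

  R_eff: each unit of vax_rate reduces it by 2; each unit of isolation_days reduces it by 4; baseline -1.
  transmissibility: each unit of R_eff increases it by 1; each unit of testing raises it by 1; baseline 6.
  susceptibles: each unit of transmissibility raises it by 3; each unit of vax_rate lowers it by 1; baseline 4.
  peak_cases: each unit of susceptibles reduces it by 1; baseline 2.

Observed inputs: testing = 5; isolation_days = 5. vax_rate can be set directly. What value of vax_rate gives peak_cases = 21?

vax_rate = -1

Substituting into the R_eff equation gives R_eff = -2*vax_rate - 21.
transmissibility becomes -2*vax_rate - 10.
Substituting into the susceptibles equation gives susceptibles = -7*vax_rate - 26.
Substituting into the peak_cases equation gives peak_cases = 7*vax_rate + 28.
Solve 7*vax_rate + 28 = 21: vax_rate = (21 - 28) / 7 = -1.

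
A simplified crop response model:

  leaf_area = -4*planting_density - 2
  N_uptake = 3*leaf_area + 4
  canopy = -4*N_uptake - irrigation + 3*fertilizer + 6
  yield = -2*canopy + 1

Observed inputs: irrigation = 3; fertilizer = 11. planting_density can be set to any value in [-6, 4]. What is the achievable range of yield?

Substituting into the N_uptake equation gives N_uptake = -12*planting_density - 2.
canopy becomes 48*planting_density + 44.
Substituting into the yield equation gives yield = -96*planting_density - 87.
Linear in planting_density, so extremes are at the endpoints: planting_density = -6 gives yield = 489; planting_density = 4 gives yield = -471.

-471 to 489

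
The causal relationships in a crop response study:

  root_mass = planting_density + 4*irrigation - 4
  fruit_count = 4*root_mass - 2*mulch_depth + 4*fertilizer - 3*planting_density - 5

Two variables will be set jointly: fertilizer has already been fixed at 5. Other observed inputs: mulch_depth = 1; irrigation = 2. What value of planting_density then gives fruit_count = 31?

planting_density = 2

With fertilizer held at 5:
Substituting into the root_mass equation gives root_mass = planting_density + 4.
So fruit_count = planting_density + 29.
Solve planting_density + 29 = 31: planting_density = (31 - 29) / 1 = 2.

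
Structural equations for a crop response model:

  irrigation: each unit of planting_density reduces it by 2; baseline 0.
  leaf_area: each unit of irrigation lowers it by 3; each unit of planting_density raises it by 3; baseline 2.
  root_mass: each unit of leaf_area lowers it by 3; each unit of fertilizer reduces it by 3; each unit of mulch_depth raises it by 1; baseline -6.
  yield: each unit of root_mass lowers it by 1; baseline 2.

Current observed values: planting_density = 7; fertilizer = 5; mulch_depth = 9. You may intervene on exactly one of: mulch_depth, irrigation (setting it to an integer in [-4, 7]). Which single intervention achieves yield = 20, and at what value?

set irrigation = 7

Intervening on mulch_depth: yield = -mulch_depth + 218. Reaching 20 requires mulch_depth = 198, outside [-4, 7].
Intervening on irrigation: with other inputs at their observed values, yield = -9*irrigation + 83. Solving for 20 gives irrigation = 7, within [-4, 7].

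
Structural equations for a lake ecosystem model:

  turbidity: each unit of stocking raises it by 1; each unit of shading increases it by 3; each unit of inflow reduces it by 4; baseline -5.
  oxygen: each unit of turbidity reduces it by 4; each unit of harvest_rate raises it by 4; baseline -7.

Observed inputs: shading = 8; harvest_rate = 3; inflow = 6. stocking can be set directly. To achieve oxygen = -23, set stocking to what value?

Substituting into the turbidity equation gives turbidity = stocking - 5.
Substituting into the oxygen equation gives oxygen = -4*stocking + 25.
Solve -4*stocking + 25 = -23: stocking = (-23 - 25) / -4 = 12.

stocking = 12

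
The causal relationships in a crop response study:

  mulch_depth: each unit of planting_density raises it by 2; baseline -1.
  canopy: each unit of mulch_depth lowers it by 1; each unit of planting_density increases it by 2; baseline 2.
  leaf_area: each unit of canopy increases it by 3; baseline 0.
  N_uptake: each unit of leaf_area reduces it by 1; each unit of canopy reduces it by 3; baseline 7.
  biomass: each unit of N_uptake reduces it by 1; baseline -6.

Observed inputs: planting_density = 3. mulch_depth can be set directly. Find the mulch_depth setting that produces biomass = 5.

mulch_depth = 5

Intervening on mulch_depth fixes its value directly, overriding its dependence on planting_density.
Substituting into the canopy equation gives canopy = -mulch_depth + 8.
Substituting into the leaf_area equation gives leaf_area = -3*mulch_depth + 24.
Substituting into the N_uptake equation gives N_uptake = 6*mulch_depth - 41.
Substituting into the biomass equation gives biomass = -6*mulch_depth + 35.
Solve -6*mulch_depth + 35 = 5: mulch_depth = (5 - 35) / -6 = 5.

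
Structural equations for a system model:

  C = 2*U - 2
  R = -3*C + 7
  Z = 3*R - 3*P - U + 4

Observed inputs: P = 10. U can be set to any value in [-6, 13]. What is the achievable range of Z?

-234 to 127

Substituting into the R equation gives R = -6*U + 13.
Substituting into the Z equation gives Z = -19*U + 13.
Linear in U, so extremes are at the endpoints: U = -6 gives Z = 127; U = 13 gives Z = -234.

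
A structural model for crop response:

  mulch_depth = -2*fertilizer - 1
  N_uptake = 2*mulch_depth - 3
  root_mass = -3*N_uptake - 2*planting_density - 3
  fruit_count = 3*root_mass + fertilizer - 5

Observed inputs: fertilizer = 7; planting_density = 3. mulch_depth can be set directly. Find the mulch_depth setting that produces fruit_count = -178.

mulch_depth = 10

Intervening on mulch_depth fixes its value directly, overriding its dependence on fertilizer.
Substituting into the root_mass equation gives root_mass = -6*mulch_depth.
Substituting into the fruit_count equation gives fruit_count = -18*mulch_depth + 2.
Solve -18*mulch_depth + 2 = -178: mulch_depth = (-178 - 2) / -18 = 10.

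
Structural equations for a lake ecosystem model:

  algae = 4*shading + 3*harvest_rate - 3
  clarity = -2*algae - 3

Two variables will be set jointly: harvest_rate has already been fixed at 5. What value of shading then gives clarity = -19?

With harvest_rate held at 5:
Substituting into the algae equation gives algae = 4*shading + 12.
clarity becomes -8*shading - 27.
Solve -8*shading - 27 = -19: shading = (-19 + 27) / -8 = -1.

shading = -1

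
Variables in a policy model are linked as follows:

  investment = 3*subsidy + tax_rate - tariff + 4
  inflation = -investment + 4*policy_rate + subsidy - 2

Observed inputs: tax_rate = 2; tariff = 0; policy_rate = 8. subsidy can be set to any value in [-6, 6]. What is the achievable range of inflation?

12 to 36

Substituting into the investment equation gives investment = 3*subsidy + 6.
Substituting into the inflation equation gives inflation = -2*subsidy + 24.
Linear in subsidy, so extremes are at the endpoints: subsidy = -6 gives inflation = 36; subsidy = 6 gives inflation = 12.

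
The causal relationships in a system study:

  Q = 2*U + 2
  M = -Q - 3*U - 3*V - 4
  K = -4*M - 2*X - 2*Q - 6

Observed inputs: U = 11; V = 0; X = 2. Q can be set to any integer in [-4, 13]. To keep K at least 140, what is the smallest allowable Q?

Intervening on Q fixes its value directly, overriding its dependence on U.
Substituting into the M equation gives M = -Q - 37.
Substituting into the K equation gives K = 2*Q + 138.
Require 2*Q + 138 ≥ 140, so Q ≥ 1.
The smallest integer in [-4, 13] satisfying this is 1.

Q = 1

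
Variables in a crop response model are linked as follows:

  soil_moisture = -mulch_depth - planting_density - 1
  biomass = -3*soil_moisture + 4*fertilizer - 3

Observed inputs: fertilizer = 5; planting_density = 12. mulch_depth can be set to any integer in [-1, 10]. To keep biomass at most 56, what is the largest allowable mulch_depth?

Substituting into the soil_moisture equation gives soil_moisture = -mulch_depth - 13.
So biomass = 3*mulch_depth + 56.
Require 3*mulch_depth + 56 ≤ 56, so mulch_depth ≤ 0.
The largest integer in [-1, 10] satisfying this is 0.

mulch_depth = 0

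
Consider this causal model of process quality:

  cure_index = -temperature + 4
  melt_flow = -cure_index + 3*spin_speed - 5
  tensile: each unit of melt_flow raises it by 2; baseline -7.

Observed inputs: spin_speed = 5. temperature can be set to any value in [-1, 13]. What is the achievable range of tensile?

3 to 31

Substituting into the melt_flow equation gives melt_flow = temperature + 6.
This gives tensile = 2*temperature + 5.
Linear in temperature, so extremes are at the endpoints: temperature = -1 gives tensile = 3; temperature = 13 gives tensile = 31.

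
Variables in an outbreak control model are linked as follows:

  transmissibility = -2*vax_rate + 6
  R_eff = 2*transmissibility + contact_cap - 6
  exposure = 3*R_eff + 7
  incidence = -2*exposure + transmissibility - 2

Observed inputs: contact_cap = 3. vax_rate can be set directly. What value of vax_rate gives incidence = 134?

Substituting into the R_eff equation gives R_eff = -4*vax_rate + 9.
Substituting into the exposure equation gives exposure = -12*vax_rate + 34.
Substituting into the incidence equation gives incidence = 22*vax_rate - 64.
Solve 22*vax_rate - 64 = 134: vax_rate = (134 + 64) / 22 = 9.

vax_rate = 9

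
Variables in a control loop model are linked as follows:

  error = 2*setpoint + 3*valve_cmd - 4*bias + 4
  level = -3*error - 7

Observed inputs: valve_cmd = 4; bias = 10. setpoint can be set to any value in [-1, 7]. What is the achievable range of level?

Substituting into the error equation gives error = 2*setpoint - 24.
Substituting into the level equation gives level = -6*setpoint + 65.
Linear in setpoint, so extremes are at the endpoints: setpoint = -1 gives level = 71; setpoint = 7 gives level = 23.

23 to 71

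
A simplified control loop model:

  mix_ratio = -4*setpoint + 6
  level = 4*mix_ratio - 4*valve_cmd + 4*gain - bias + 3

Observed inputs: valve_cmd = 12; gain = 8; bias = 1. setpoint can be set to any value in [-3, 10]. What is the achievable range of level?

Substituting into the level equation gives level = -16*setpoint + 10.
Linear in setpoint, so extremes are at the endpoints: setpoint = -3 gives level = 58; setpoint = 10 gives level = -150.

-150 to 58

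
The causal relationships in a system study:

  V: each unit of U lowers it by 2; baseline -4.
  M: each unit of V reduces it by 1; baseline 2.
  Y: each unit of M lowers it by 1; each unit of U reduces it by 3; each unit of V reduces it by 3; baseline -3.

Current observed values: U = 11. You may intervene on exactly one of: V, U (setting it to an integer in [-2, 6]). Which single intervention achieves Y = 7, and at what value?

set U = 4

Intervening on V: Y = -2*V - 38. Reaching 7 requires V = -45/2, not an integer.
Intervening on U: with other inputs at their observed values, Y = U + 3. Solving for 7 gives U = 4, within [-2, 6].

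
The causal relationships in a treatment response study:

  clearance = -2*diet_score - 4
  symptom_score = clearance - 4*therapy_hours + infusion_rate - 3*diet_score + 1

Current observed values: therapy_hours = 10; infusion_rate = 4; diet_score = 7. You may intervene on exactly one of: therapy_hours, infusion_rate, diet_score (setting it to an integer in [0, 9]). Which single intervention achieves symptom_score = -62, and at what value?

set therapy_hours = 7

Intervening on therapy_hours: with other inputs at their observed values, symptom_score = -4*therapy_hours - 34. Solving for -62 gives therapy_hours = 7, within [0, 9].
Intervening on infusion_rate: symptom_score = infusion_rate - 78. Reaching -62 requires infusion_rate = 16, outside [0, 9].
Intervening on diet_score: symptom_score = -5*diet_score - 39. Reaching -62 requires diet_score = 23/5, not an integer.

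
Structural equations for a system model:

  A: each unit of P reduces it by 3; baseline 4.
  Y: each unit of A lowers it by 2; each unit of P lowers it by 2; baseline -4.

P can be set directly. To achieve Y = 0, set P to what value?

Substituting into the Y equation gives Y = 4*P - 12.
Solve 4*P - 12 = 0: P = (0 + 12) / 4 = 3.

P = 3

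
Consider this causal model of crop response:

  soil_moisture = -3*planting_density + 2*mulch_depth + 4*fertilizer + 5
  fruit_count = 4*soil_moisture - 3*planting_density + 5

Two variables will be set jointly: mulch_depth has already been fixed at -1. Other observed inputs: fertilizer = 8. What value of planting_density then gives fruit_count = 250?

planting_density = -7

With mulch_depth held at -1:
Substituting into the soil_moisture equation gives soil_moisture = -3*planting_density + 35.
Substituting into the fruit_count equation gives fruit_count = -15*planting_density + 145.
Solve -15*planting_density + 145 = 250: planting_density = (250 - 145) / -15 = -7.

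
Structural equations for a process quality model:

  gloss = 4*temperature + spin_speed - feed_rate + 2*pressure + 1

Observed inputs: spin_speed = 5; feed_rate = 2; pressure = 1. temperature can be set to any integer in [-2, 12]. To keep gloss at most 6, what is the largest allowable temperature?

Substituting into the gloss equation gives gloss = 4*temperature + 6.
Require 4*temperature + 6 ≤ 6, so temperature ≤ 0.
The largest integer in [-2, 12] satisfying this is 0.

temperature = 0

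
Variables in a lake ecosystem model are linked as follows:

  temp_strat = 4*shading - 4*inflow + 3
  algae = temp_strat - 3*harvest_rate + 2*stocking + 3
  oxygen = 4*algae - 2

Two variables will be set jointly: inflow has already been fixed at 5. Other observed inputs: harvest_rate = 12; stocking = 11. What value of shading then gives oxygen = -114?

shading = 0

With inflow held at 5:
Substituting into the temp_strat equation gives temp_strat = 4*shading - 17.
Substituting into the algae equation gives algae = 4*shading - 28.
Substituting into the oxygen equation gives oxygen = 16*shading - 114.
Solve 16*shading - 114 = -114: shading = (-114 + 114) / 16 = 0.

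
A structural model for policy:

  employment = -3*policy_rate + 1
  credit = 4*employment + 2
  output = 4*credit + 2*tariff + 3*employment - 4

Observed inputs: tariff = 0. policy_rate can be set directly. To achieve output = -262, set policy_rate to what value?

policy_rate = 5

Substituting into the credit equation gives credit = -12*policy_rate + 6.
Substituting into the output equation gives output = -57*policy_rate + 23.
Solve -57*policy_rate + 23 = -262: policy_rate = (-262 - 23) / -57 = 5.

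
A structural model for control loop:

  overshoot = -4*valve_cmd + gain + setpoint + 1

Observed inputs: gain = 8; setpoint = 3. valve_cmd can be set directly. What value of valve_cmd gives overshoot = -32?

Substituting into the overshoot equation gives overshoot = -4*valve_cmd + 12.
Solve -4*valve_cmd + 12 = -32: valve_cmd = (-32 - 12) / -4 = 11.

valve_cmd = 11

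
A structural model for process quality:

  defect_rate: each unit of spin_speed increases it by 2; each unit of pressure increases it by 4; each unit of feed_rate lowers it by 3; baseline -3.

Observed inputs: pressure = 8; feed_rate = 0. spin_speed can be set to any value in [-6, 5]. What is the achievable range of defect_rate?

17 to 39

Substituting into the defect_rate equation gives defect_rate = 2*spin_speed + 29.
Linear in spin_speed, so extremes are at the endpoints: spin_speed = -6 gives defect_rate = 17; spin_speed = 5 gives defect_rate = 39.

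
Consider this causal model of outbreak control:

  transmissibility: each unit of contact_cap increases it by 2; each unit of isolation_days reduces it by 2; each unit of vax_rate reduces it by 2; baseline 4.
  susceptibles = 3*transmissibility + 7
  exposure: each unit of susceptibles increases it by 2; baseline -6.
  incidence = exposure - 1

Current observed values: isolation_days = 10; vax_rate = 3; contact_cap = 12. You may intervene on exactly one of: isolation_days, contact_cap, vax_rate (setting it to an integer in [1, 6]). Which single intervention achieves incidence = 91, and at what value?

set isolation_days = 4

Intervening on isolation_days: with other inputs at their observed values, incidence = -12*isolation_days + 139. Solving for 91 gives isolation_days = 4, within [1, 6].
Intervening on contact_cap: incidence = 12*contact_cap - 125. Reaching 91 requires contact_cap = 18, outside [1, 6].
Intervening on vax_rate: incidence = -12*vax_rate + 55. Reaching 91 requires vax_rate = -3, outside [1, 6].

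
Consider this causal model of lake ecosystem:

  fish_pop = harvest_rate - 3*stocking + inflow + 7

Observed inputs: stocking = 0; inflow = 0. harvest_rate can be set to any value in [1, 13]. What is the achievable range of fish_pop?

8 to 20

Substituting into the fish_pop equation gives fish_pop = harvest_rate + 7.
Linear in harvest_rate, so extremes are at the endpoints: harvest_rate = 1 gives fish_pop = 8; harvest_rate = 13 gives fish_pop = 20.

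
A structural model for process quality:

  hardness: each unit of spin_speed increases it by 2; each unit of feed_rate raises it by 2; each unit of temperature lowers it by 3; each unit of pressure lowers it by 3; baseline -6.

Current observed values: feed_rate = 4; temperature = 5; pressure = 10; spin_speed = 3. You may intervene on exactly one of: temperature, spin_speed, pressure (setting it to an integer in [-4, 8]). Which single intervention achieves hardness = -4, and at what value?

set pressure = -1

Intervening on temperature: hardness = -3*temperature - 22. Reaching -4 requires temperature = -6, outside [-4, 8].
Intervening on spin_speed: hardness = 2*spin_speed - 43. Reaching -4 requires spin_speed = 39/2, not an integer.
Intervening on pressure: with other inputs at their observed values, hardness = -3*pressure - 7. Solving for -4 gives pressure = -1, within [-4, 8].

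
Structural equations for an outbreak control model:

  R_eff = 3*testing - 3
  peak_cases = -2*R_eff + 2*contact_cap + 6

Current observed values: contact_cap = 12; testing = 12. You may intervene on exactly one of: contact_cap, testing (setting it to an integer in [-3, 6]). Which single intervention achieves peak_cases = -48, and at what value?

Intervening on contact_cap: with other inputs at their observed values, peak_cases = 2*contact_cap - 60. Solving for -48 gives contact_cap = 6, within [-3, 6].
Intervening on testing: peak_cases = -6*testing + 36. Reaching -48 requires testing = 14, outside [-3, 6].

set contact_cap = 6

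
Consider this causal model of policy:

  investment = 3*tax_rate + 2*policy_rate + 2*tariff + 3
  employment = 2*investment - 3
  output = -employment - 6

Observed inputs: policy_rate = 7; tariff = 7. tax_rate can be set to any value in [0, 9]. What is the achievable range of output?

-119 to -65

Substituting into the investment equation gives investment = 3*tax_rate + 31.
employment becomes 6*tax_rate + 59.
Substituting into the output equation gives output = -6*tax_rate - 65.
Linear in tax_rate, so extremes are at the endpoints: tax_rate = 0 gives output = -65; tax_rate = 9 gives output = -119.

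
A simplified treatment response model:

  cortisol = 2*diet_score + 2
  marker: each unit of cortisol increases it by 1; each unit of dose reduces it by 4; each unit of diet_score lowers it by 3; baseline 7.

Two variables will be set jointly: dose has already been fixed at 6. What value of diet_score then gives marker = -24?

With dose held at 6:
Substituting into the marker equation gives marker = -diet_score - 15.
Solve -diet_score - 15 = -24: diet_score = (-24 + 15) / -1 = 9.

diet_score = 9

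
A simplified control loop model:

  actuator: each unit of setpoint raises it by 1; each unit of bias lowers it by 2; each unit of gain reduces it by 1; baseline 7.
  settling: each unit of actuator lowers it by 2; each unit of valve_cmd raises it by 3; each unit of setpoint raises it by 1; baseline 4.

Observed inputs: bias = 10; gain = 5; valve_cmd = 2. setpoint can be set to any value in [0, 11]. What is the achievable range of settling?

35 to 46

Substituting into the actuator equation gives actuator = setpoint - 18.
Substituting into the settling equation gives settling = -setpoint + 46.
Linear in setpoint, so extremes are at the endpoints: setpoint = 0 gives settling = 46; setpoint = 11 gives settling = 35.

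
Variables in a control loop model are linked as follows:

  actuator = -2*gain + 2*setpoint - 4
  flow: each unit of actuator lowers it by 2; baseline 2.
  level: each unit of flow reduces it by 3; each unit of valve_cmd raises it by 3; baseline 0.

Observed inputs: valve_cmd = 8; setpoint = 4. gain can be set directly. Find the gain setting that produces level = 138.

gain = -8

Substituting into the actuator equation gives actuator = -2*gain + 4.
This gives flow = 4*gain - 6.
Substituting into the level equation gives level = -12*gain + 42.
Solve -12*gain + 42 = 138: gain = (138 - 42) / -12 = -8.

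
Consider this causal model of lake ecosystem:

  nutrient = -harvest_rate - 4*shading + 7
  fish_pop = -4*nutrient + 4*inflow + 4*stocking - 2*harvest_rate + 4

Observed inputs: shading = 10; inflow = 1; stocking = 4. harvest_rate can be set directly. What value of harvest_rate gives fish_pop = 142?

Substituting into the nutrient equation gives nutrient = -harvest_rate - 33.
Substituting into the fish_pop equation gives fish_pop = 2*harvest_rate + 156.
Solve 2*harvest_rate + 156 = 142: harvest_rate = (142 - 156) / 2 = -7.

harvest_rate = -7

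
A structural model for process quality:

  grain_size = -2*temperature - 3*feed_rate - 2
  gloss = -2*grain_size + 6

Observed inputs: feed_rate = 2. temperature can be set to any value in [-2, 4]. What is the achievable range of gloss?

Substituting into the grain_size equation gives grain_size = -2*temperature - 8.
Substituting into the gloss equation gives gloss = 4*temperature + 22.
Linear in temperature, so extremes are at the endpoints: temperature = -2 gives gloss = 14; temperature = 4 gives gloss = 38.

14 to 38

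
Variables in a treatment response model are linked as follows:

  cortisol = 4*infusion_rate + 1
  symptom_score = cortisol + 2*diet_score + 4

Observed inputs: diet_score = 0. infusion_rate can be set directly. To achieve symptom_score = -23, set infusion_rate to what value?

Substituting into the symptom_score equation gives symptom_score = 4*infusion_rate + 5.
Solve 4*infusion_rate + 5 = -23: infusion_rate = (-23 - 5) / 4 = -7.

infusion_rate = -7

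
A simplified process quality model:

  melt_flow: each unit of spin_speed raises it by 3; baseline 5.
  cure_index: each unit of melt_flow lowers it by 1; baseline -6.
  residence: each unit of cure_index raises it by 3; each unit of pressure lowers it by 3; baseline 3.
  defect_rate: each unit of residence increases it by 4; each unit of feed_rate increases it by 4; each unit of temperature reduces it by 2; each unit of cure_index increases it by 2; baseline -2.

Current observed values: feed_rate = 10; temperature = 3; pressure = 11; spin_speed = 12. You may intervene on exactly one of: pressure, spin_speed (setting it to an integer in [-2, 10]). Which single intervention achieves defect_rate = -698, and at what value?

Intervening on pressure: with other inputs at their observed values, defect_rate = -12*pressure - 614. Solving for -698 gives pressure = 7, within [-2, 10].
Intervening on spin_speed: defect_rate = -42*spin_speed - 242. Reaching -698 requires spin_speed = 76/7, not an integer.

set pressure = 7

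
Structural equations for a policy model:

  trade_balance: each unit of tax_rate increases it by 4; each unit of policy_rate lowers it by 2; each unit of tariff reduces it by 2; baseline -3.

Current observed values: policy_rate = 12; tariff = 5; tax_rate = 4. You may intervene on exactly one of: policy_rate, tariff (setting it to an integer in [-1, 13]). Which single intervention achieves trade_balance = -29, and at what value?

Intervening on policy_rate: trade_balance = -2*policy_rate + 3. Reaching -29 requires policy_rate = 16, outside [-1, 13].
Intervening on tariff: with other inputs at their observed values, trade_balance = -2*tariff - 11. Solving for -29 gives tariff = 9, within [-1, 13].

set tariff = 9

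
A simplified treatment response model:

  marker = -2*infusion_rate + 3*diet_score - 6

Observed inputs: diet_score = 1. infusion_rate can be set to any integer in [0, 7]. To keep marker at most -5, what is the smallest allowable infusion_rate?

infusion_rate = 1

Substituting into the marker equation gives marker = -2*infusion_rate - 3.
Require -2*infusion_rate - 3 ≤ -5, so infusion_rate ≥ 1.
The smallest integer in [0, 7] satisfying this is 1.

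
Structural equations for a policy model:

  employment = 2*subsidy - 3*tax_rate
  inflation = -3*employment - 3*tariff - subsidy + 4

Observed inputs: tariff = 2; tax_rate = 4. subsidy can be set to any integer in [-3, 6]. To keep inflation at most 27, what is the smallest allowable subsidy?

subsidy = 1

Substituting into the employment equation gives employment = 2*subsidy - 12.
inflation becomes -7*subsidy + 34.
Require -7*subsidy + 34 ≤ 27, so subsidy ≥ 1.
The smallest integer in [-3, 6] satisfying this is 1.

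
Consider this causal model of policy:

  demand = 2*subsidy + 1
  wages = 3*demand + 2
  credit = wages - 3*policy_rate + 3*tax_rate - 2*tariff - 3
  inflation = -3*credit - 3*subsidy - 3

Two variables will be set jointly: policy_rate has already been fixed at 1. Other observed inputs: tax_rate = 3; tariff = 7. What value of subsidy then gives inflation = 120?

subsidy = -5

With policy_rate held at 1:
Substituting into the wages equation gives wages = 6*subsidy + 5.
Substituting into the credit equation gives credit = 6*subsidy - 6.
Substituting into the inflation equation gives inflation = -21*subsidy + 15.
Solve -21*subsidy + 15 = 120: subsidy = (120 - 15) / -21 = -5.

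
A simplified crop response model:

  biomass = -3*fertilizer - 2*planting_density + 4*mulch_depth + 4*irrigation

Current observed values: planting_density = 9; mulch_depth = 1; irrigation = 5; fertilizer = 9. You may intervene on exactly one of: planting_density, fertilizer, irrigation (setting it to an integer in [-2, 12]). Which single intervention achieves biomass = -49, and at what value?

set irrigation = -2

Intervening on planting_density: biomass = -2*planting_density - 3. Reaching -49 requires planting_density = 23, outside [-2, 12].
Intervening on fertilizer: biomass = -3*fertilizer + 6. Reaching -49 requires fertilizer = 55/3, not an integer.
Intervening on irrigation: with other inputs at their observed values, biomass = 4*irrigation - 41. Solving for -49 gives irrigation = -2, within [-2, 12].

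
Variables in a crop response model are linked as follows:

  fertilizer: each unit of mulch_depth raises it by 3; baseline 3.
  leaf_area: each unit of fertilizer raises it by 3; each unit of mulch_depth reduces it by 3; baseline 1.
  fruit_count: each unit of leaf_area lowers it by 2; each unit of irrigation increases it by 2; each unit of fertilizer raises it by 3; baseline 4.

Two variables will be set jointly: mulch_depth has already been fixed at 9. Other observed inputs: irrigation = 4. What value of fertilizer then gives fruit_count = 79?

With mulch_depth held at 9:
Intervening on fertilizer fixes its value directly, overriding its dependence on mulch_depth.
Substituting into the leaf_area equation gives leaf_area = 3*fertilizer - 26.
This gives fruit_count = -3*fertilizer + 64.
Solve -3*fertilizer + 64 = 79: fertilizer = (79 - 64) / -3 = -5.

fertilizer = -5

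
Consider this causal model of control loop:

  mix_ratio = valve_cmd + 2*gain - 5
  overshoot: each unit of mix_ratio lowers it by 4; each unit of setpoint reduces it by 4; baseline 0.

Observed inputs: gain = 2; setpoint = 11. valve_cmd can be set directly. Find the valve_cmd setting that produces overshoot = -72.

Substituting into the mix_ratio equation gives mix_ratio = valve_cmd - 1.
Substituting into the overshoot equation gives overshoot = -4*valve_cmd - 40.
Solve -4*valve_cmd - 40 = -72: valve_cmd = (-72 + 40) / -4 = 8.

valve_cmd = 8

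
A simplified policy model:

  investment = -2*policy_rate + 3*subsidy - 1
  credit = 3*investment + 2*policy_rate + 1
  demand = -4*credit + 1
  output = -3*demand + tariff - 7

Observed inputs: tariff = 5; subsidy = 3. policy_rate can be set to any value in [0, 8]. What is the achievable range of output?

Substituting into the investment equation gives investment = -2*policy_rate + 8.
credit becomes -4*policy_rate + 25.
Substituting into the demand equation gives demand = 16*policy_rate - 99.
So output = -48*policy_rate + 295.
Linear in policy_rate, so extremes are at the endpoints: policy_rate = 0 gives output = 295; policy_rate = 8 gives output = -89.

-89 to 295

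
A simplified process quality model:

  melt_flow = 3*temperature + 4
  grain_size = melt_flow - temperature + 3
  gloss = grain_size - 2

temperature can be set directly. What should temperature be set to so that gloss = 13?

Substituting into the grain_size equation gives grain_size = 2*temperature + 7.
Substituting into the gloss equation gives gloss = 2*temperature + 5.
Solve 2*temperature + 5 = 13: temperature = (13 - 5) / 2 = 4.

temperature = 4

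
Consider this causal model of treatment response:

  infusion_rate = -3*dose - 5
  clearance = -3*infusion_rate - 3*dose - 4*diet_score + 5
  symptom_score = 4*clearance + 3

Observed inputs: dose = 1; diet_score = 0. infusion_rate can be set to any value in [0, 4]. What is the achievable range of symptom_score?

-37 to 11

Intervening on infusion_rate fixes its value directly, overriding its dependence on dose.
Substituting into the clearance equation gives clearance = -3*infusion_rate + 2.
So symptom_score = -12*infusion_rate + 11.
Linear in infusion_rate, so extremes are at the endpoints: infusion_rate = 0 gives symptom_score = 11; infusion_rate = 4 gives symptom_score = -37.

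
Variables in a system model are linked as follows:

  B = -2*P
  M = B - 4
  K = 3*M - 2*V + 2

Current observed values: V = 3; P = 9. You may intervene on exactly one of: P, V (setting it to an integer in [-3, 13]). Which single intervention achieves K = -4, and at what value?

set P = -2

Intervening on P: with other inputs at their observed values, K = -6*P - 16. Solving for -4 gives P = -2, within [-3, 13].
Intervening on V: K = -2*V - 64. Reaching -4 requires V = -30, outside [-3, 13].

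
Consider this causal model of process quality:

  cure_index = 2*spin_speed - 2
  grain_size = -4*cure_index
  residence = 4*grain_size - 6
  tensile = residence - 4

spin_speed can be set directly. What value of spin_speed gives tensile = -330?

Substituting into the grain_size equation gives grain_size = -8*spin_speed + 8.
Substituting into the residence equation gives residence = -32*spin_speed + 26.
This gives tensile = -32*spin_speed + 22.
Solve -32*spin_speed + 22 = -330: spin_speed = (-330 - 22) / -32 = 11.

spin_speed = 11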